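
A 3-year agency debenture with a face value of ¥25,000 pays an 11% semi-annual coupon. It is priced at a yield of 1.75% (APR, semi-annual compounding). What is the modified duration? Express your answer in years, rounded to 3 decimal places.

Periodic yield y = 0.00875. First find Macaulay duration:
  t   CF        PV=CF/(1+0.00875)^t    t·PV
  1     1,375.00     1,363.0731     1,363.0731
  2     1,375.00     1,351.2497     2,702.4994
  3     1,375.00     1,339.5288     4,018.5864
  4     1,375.00     1,327.9096     5,311.6384
  5     1,375.00     1,316.3912     6,581.9558
  6    26,375.00    25,031.7482   150,190.4893
  Σ                 31,729.9006   170,168.2424
P = 31,729.9006; Macaulay duration = 170,168.2424 / 31,729.9006 = 5.36302 half-year periods = 2.68151 years.
Modified duration = D_Mac / (1 + y) = 2.68151 / 1.00875 = 2.65825 years.

2.658 years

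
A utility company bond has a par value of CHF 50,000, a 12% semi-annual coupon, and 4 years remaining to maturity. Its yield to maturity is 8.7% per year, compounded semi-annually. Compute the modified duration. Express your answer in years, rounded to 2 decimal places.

Periodic yield y = 0.0435. First find Macaulay duration:
  t   CF        PV=CF/(1+0.0435)^t    t·PV
  1     3,000.00     2,874.9401     2,874.9401
  2     3,000.00     2,755.0935     5,510.1871
  3     3,000.00     2,640.2430     7,920.7289
  4     3,000.00     2,530.1801    10,120.7205
  5     3,000.00     2,424.7054    12,123.5272
  6     3,000.00     2,323.6276    13,941.7659
  7     3,000.00     2,226.7634    15,587.3440
  8    53,000.00    37,699.5566   301,596.4528
  Σ                 55,475.1099   369,675.6666
P = 55,475.1099; Macaulay duration = 369,675.6666 / 55,475.1099 = 6.66381 half-year periods = 3.33191 years.
Modified duration = D_Mac / (1 + y) = 3.33191 / 1.0435 = 3.19301 years.

3.19 years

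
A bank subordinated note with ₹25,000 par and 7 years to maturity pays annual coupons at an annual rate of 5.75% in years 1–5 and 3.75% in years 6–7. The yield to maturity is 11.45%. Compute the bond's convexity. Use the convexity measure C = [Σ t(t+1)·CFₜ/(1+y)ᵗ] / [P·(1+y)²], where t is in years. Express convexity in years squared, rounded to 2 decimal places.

34.49

With y = 0.1145:
  t   CF        PV=CF/(1+0.1145)^t    t·PV        t(t+1)·PV
  1     1,437.50     1,289.8161     1,289.8161       2,579.6321
  2     1,437.50     1,157.3047     2,314.6094       6,943.8281
  3     1,437.50     1,038.4071     3,115.2212      12,460.8848
  4     1,437.50       931.7246     3,726.8984      18,634.4920
  5     1,437.50       836.0023     4,180.0117      25,080.0700
  6       937.50       489.2049     2,935.2297      20,546.6077
  7    25,937.50    12,144.1635    85,009.1443     680,073.1540
  Σ                 17,886.6231   102,570.9306     766,318.6687
P = 17,886.6231.
Convexity = Σ t(t+1)·PV / [P·(1+y)²] = 766,318.6687 / (17,886.6231 × 1.242110) = 34.49220.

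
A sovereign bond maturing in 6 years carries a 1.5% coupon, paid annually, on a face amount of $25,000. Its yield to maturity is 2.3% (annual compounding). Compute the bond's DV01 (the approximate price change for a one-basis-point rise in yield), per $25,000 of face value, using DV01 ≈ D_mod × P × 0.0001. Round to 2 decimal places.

Periodic yield y = 0.023.
  t   CF        PV=CF/(1+0.023)^t    t·PV
  1       375.00       366.5689       366.5689
  2       375.00       358.3274       716.6548
  3       375.00       350.2711     1,050.8134
  4       375.00       342.3960     1,369.5842
  5       375.00       334.6980     1,673.4899
  6    25,375.00    22,138.7068   132,832.2408
  Σ                 23,890.9683   138,009.3520
P = 23,890.9683; D_Mac = 5.77663 yrs; D_mod = 5.64676 yrs.
DV01 ≈ 5.64676 × 23,890.9683 × 0.0001 = 13.490650.

$13.49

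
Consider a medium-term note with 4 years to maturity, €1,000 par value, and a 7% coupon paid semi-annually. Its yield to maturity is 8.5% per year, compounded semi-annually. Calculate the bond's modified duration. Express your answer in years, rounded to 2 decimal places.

Periodic yield y = 0.0425. First find Macaulay duration:
  t   CF        PV=CF/(1+0.0425)^t    t·PV
  1        35.00        33.5731        33.5731
  2        35.00        32.2045        64.4089
  3        35.00        30.8916        92.6747
  4        35.00        29.6322       118.5288
  5        35.00        28.4242       142.1208
  6        35.00        27.2654       163.5923
  7        35.00        26.1538       183.0769
  8     1,035.00       741.8769     5,935.0151
  Σ                    950.0216     6,732.9907
P = 950.0216; Macaulay duration = 6,732.9907 / 950.0216 = 7.08720 half-year periods = 3.54360 years.
Modified duration = D_Mac / (1 + y) = 3.54360 / 1.0425 = 3.39914 years.

3.40 years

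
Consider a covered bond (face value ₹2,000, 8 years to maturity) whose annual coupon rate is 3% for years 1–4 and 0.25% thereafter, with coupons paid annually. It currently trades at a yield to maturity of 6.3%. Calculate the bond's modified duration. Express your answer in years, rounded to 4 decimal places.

6.7633 years

Periodic yield y = 0.063. First find Macaulay duration:
  t   CF        PV=CF/(1+0.063)^t    t·PV
  1        60.00        56.4440        56.4440
  2        60.00        53.0988       106.1976
  3        60.00        49.9518       149.8555
  4        60.00        46.9914       187.9655
  5         5.00         3.6839        18.4193
  6         5.00         3.4655        20.7932
  7         5.00         3.2601        22.8210
  8     2,005.00     1,229.8390     9,838.7120
  Σ                  1,446.7346    10,401.2082
P = 1,446.7346; Macaulay duration = 10,401.2082 / 1,446.7346 = 7.18944 years.
Modified duration = D_Mac / (1 + y) = 7.18944 / 1.063 = 6.76335 years.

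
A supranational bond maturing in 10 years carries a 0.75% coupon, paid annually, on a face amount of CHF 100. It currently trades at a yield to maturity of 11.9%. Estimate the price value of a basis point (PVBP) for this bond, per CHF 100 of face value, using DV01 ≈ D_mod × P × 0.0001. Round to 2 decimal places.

Periodic yield y = 0.119.
  t   CF        PV=CF/(1+0.119)^t    t·PV
  1         0.75         0.6702         0.6702
  2         0.75         0.5990         1.1979
  3         0.75         0.5353         1.6058
  4         0.75         0.4783         1.9134
  5         0.75         0.4275         2.1374
  6         0.75         0.3820         2.2921
  7         0.75         0.3414         2.3897
  8         0.75         0.3051         2.4407
  9         0.75         0.2726         2.4538
  10      100.75        32.7299       327.2986
  Σ                     36.7413       344.3996
P = 36.7413; D_Mac = 9.37364 yrs; D_mod = 8.37680 yrs.
DV01 ≈ 8.37680 × 36.7413 × 0.0001 = 0.030777.

CHF 0.03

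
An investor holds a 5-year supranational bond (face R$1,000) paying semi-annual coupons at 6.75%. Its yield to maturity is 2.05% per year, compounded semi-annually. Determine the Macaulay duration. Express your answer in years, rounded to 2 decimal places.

4.40 years

Periodic yield y = 0.01025. Discount each cash flow and weight by its period:
  t   CF        PV=CF/(1+0.01025)^t    t·PV
  1        33.75        33.4076        33.4076
  2        33.75        33.0686        66.1372
  3        33.75        32.7331        98.1993
  4        33.75        32.4010       129.6040
  5        33.75        32.0723       160.3613
  6        33.75        31.7468       190.4811
  7        33.75        31.4247       219.9732
  8        33.75        31.1059       248.8473
  9        33.75        30.7903       277.1128
  10    1,033.75       933.5271     9,335.2710
  Σ                  1,222.2775    10,759.3948
Price P = Σ PV = 1,222.2775.
Macaulay duration = Σ(t·PV) / P = 10,759.3948 / 1,222.2775 = 8.80274 half-year periods.
In years: 8.80274 / 2 = 4.40137 years.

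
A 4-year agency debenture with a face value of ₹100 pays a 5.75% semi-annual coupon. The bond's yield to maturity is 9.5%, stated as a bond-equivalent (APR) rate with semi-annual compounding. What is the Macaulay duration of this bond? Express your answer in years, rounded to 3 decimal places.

Periodic yield y = 0.0475. Discount each cash flow and weight by its period:
  t   CF        PV=CF/(1+0.0475)^t    t·PV
  1        2.875         2.7446         2.7446
  2        2.875         2.6202         5.2403
  3        2.875         2.5014         7.5041
  4        2.875         2.3879         9.5517
  5        2.875         2.2796        11.3982
  6        2.875         2.1763        13.0576
  7        2.875         2.0776        14.5431
  8      102.875        70.9705       567.7636
  Σ                     87.7581       631.8034
Price P = Σ PV = 87.7581.
Macaulay duration = Σ(t·PV) / P = 631.8034 / 87.7581 = 7.19938 half-year periods.
In years: 7.19938 / 2 = 3.59969 years.

3.600 years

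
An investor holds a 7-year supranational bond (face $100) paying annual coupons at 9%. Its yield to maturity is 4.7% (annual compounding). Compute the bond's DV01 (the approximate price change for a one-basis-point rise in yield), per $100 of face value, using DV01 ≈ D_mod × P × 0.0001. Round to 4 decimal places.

Periodic yield y = 0.047.
  t   CF        PV=CF/(1+0.047)^t    t·PV
  1         9.00         8.5960         8.5960
  2         9.00         8.2101        16.4202
  3         9.00         7.8416        23.5247
  4         9.00         7.4896        29.9582
  5         9.00         7.1533        35.7667
  6         9.00         6.8322        40.9934
  7       109.00        79.0314       553.2199
  Σ                    125.1542       708.4791
P = 125.1542; D_Mac = 5.66085 yrs; D_mod = 5.40673 yrs.
DV01 ≈ 5.40673 × 125.1542 × 0.0001 = 0.067668.

$0.0677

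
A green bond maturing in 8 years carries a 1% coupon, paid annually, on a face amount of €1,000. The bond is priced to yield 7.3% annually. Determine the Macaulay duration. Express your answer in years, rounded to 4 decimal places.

7.6365 years

Periodic yield y = 0.073. Discount each cash flow and weight by its year:
  t   CF        PV=CF/(1+0.073)^t    t·PV
  1        10.00         9.3197         9.3197
  2        10.00         8.6856        17.3712
  3        10.00         8.0947        24.2841
  4        10.00         7.5440        30.1760
  5        10.00         7.0307        35.1537
  6        10.00         6.5524        39.3145
  7        10.00         6.1066        42.7464
  8     1,010.00       574.8091     4,598.4724
  Σ                    628.1428     4,796.8381
Price P = Σ PV = 628.1428.
Macaulay duration = Σ(t·PV) / P = 4,796.8381 / 628.1428 = 7.63654 years.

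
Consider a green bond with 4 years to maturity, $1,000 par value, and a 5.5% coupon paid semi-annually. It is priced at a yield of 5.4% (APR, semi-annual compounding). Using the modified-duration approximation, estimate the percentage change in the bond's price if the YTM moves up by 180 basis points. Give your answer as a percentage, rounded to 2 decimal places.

Periodic yield y = 0.027. Modified duration first:
  t   CF        PV=CF/(1+0.027)^t    t·PV
  1        27.50        26.7770        26.7770
  2        27.50        26.0730        52.1461
  3        27.50        25.3876        76.1628
  4        27.50        24.7201        98.8806
  5        27.50        24.0702       120.3512
  6        27.50        23.4374       140.6246
  7        27.50        22.8213       159.7488
  8     1,027.50       830.2680     6,642.1437
  Σ                  1,003.5547     7,316.8348
P = 1,003.5547; D_Mac = 7.29092 half-year periods = 3.64546 yrs; D_mod = 3.64546/(1+0.027) = 3.54962 yrs.
ΔP/P ≈ -D_mod · Δy = -3.54962 × (+0.018) = -0.063893 = -6.3893%.

-6.39%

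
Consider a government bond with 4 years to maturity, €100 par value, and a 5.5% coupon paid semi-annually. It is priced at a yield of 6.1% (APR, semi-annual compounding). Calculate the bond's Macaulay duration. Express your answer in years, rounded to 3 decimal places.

Periodic yield y = 0.0305. Discount each cash flow and weight by its period:
  t   CF        PV=CF/(1+0.0305)^t    t·PV
  1         2.75         2.6686         2.6686
  2         2.75         2.5896         5.1792
  3         2.75         2.5130         7.5389
  4         2.75         2.4386         9.7544
  5         2.75         2.3664        11.8321
  6         2.75         2.2964        13.7783
  7         2.75         2.2284        15.5989
  8       102.75        80.7975       646.3799
  Σ                     97.8985       712.7305
Price P = Σ PV = 97.8985.
Macaulay duration = Σ(t·PV) / P = 712.7305 / 97.8985 = 7.28030 half-year periods.
In years: 7.28030 / 2 = 3.64015 years.

3.640 years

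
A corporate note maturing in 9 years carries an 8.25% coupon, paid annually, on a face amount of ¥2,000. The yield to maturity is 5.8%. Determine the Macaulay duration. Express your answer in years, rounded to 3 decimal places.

6.880 years

Periodic yield y = 0.058. Discount each cash flow and weight by its year:
  t   CF        PV=CF/(1+0.058)^t    t·PV
  1       165.00       155.9546       155.9546
  2       165.00       147.4051       294.8103
  3       165.00       139.3243       417.9730
  4       165.00       131.6865       526.7460
  5       165.00       124.4674       622.3370
  6       165.00       117.6440       705.8643
  7       165.00       111.1947       778.3632
  8       165.00       105.0990       840.7920
  9     2,165.00     1,303.4275    11,730.8478
  Σ                  2,336.2033    16,073.6882
Price P = Σ PV = 2,336.2033.
Macaulay duration = Σ(t·PV) / P = 16,073.6882 / 2,336.2033 = 6.88026 years.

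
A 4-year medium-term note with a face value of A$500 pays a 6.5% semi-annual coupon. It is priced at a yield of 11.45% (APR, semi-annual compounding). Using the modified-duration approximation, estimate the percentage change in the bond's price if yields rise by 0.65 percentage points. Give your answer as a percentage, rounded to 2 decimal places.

-2.18%

Periodic yield y = 0.05725. Modified duration first:
  t   CF        PV=CF/(1+0.05725)^t    t·PV
  1        16.25        15.3701        15.3701
  2        16.25        14.5378        29.0756
  3        16.25        13.7506        41.2517
  4        16.25        13.0060        52.0239
  5        16.25        12.3017        61.5085
  6        16.25        11.6356        69.8133
  7        16.25        11.0055        77.0385
  8       516.25       330.7033     2,645.6263
  Σ                    422.3104     2,991.7077
P = 422.3104; D_Mac = 7.08414 half-year periods = 3.54207 yrs; D_mod = 3.54207/(1+0.05725) = 3.35027 yrs.
ΔP/P ≈ -D_mod · Δy = -3.35027 × (+0.0065) = -0.021777 = -2.1777%.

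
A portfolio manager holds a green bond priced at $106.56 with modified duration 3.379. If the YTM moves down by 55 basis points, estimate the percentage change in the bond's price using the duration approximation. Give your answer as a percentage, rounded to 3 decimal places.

+1.858%

Duration approximation: ΔP/P ≈ -D_mod · Δy = -3.379 × (-0.0055) = +0.0185845.
As a percentage: +1.85845%.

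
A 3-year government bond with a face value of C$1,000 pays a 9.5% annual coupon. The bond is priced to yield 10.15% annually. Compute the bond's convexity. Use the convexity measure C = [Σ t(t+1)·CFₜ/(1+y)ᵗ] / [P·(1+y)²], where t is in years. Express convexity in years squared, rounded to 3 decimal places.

8.774

With y = 0.1015:
  t   CF        PV=CF/(1+0.1015)^t    t·PV        t(t+1)·PV
  1        95.00        86.2460        86.2460         172.4921
  2        95.00        78.2987       156.5974         469.7923
  3     1,095.00       819.3333     2,457.9999       9,831.9998
  Σ                    983.8781     2,700.8434      10,474.2841
P = 983.8781.
Convexity = Σ t(t+1)·PV / [P·(1+y)²] = 10,474.2841 / (983.8781 × 1.213302) = 8.77433.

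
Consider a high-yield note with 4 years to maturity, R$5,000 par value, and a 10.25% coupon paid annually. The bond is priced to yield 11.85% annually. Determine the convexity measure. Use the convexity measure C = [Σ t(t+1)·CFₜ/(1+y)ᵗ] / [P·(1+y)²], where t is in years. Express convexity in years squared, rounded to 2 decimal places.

With y = 0.1185:
  t   CF        PV=CF/(1+0.1185)^t    t·PV        t(t+1)·PV
  1       512.50       458.2030       458.2030         916.4059
  2       512.50       409.6584       819.3169       2,457.9506
  3       512.50       366.2570     1,098.7709       4,395.0837
  4     5,512.50     3,522.1241    14,088.4962      70,442.4811
  Σ                  4,756.2424    16,464.7870      78,211.9213
P = 4,756.2424.
Convexity = Σ t(t+1)·PV / [P·(1+y)²] = 78,211.9213 / (4,756.2424 × 1.251042) = 13.14429.

13.14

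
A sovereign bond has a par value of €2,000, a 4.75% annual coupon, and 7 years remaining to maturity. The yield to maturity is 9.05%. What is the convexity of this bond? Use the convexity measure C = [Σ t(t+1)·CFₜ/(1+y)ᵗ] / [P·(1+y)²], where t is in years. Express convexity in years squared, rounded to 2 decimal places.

With y = 0.0905:
  t   CF        PV=CF/(1+0.0905)^t    t·PV        t(t+1)·PV
  1        95.00        87.1160        87.1160         174.2320
  2        95.00        79.8863       159.7726         479.3178
  3        95.00        73.2566       219.7697         879.0789
  4        95.00        67.1770       268.7082       1,343.5410
  5        95.00        61.6021       308.0103       1,848.0619
  6        95.00        56.4897       338.9384       2,372.5691
  7     2,095.00     1,142.3636     7,996.5449      63,972.3589
  Σ                  1,567.8913     9,378.8601      71,069.1595
P = 1,567.8913.
Convexity = Σ t(t+1)·PV / [P·(1+y)²] = 71,069.1595 / (1,567.8913 × 1.189190) = 38.11658.

38.12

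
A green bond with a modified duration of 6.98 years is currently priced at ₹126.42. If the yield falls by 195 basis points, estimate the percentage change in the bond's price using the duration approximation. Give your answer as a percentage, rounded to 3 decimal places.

+13.611%

Duration approximation: ΔP/P ≈ -D_mod · Δy = -6.98 × (-0.0195) = +0.136110.
As a percentage: +13.6110%.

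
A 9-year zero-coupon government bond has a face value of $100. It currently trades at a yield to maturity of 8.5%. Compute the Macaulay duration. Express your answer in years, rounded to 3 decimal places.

A zero-coupon bond has a single cash flow at maturity, so its Macaulay duration equals its maturity: 9 years.

9.000 years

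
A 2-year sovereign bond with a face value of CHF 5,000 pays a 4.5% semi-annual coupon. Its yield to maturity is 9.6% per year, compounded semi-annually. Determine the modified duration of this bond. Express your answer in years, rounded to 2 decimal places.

Periodic yield y = 0.048. First find Macaulay duration:
  t   CF        PV=CF/(1+0.048)^t    t·PV
  1       112.50       107.3473       107.3473
  2       112.50       102.4307       204.8613
  3       112.50        97.7392       293.2175
  4     5,112.50     4,238.2658    16,953.0632
  Σ                  4,545.7830    17,558.4894
P = 4,545.7830; Macaulay duration = 17,558.4894 / 4,545.7830 = 3.86259 half-year periods = 1.93129 years.
Modified duration = D_Mac / (1 + y) = 1.93129 / 1.048 = 1.84284 years.

1.84 years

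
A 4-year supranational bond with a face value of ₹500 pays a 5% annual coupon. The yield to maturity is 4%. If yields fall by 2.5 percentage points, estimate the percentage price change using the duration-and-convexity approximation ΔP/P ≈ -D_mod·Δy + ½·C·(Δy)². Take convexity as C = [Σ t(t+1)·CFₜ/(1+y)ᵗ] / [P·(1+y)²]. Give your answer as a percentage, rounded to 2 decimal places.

With y = 0.04:
  t   CF        PV=CF/(1+0.04)^t    t·PV        t(t+1)·PV
  1        25.00        24.0385        24.0385          48.0769
  2        25.00        23.1139        46.2278         138.6834
  3        25.00        22.2249        66.6747         266.6989
  4       525.00       448.7722     1,795.0888       8,975.4440
  Σ                    518.1495     1,932.0298       9,428.9033
P = 518.1495; D_Mac = 3.72871 yrs; D_mod = 3.58530 yrs; C = 16.82439.
Duration effect: -3.58530 × (-0.025) = +0.089632
Convexity effect: 0.5 × 16.82439 × (-0.025)² = +0.0052576
ΔP/P ≈ +0.089632 + 0.0052576 = +0.094890 = +9.4890%.

+9.49%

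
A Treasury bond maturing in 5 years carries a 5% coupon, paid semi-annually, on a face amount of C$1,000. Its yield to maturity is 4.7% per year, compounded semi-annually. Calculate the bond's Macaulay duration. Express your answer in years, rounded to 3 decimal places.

4.490 years

Periodic yield y = 0.0235. Discount each cash flow and weight by its period:
  t   CF        PV=CF/(1+0.0235)^t    t·PV
  1        25.00        24.4260        24.4260
  2        25.00        23.8652        47.7303
  3        25.00        23.3172        69.9516
  4        25.00        22.7818        91.1273
  5        25.00        22.2588       111.2938
  6        25.00        21.7477       130.4861
  7        25.00        21.2483       148.7384
  8        25.00        20.7605       166.0838
  9        25.00        20.2838       182.5542
  10    1,025.00       812.5412     8,125.4121
  Σ                  1,013.2304     9,097.8036
Price P = Σ PV = 1,013.2304.
Macaulay duration = Σ(t·PV) / P = 9,097.8036 / 1,013.2304 = 8.97901 half-year periods.
In years: 8.97901 / 2 = 4.48950 years.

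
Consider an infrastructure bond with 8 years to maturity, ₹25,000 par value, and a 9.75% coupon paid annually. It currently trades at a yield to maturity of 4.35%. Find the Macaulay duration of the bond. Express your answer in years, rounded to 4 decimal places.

Periodic yield y = 0.0435. Discount each cash flow and weight by its year:
  t   CF        PV=CF/(1+0.0435)^t    t·PV
  1     2,437.50     2,335.8888     2,335.8888
  2     2,437.50     2,238.5135     4,477.0270
  3     2,437.50     2,145.1974     6,435.5922
  4     2,437.50     2,055.7714     8,223.0854
  5     2,437.50     1,970.0732     9,850.3659
  6     2,437.50     1,887.9475    11,327.6848
  7     2,437.50     1,809.2453    12,664.7170
  8    27,437.50    19,516.6337   156,133.0693
  Σ                 33,959.2707   211,447.4305
Price P = Σ PV = 33,959.2707.
Macaulay duration = Σ(t·PV) / P = 211,447.4305 / 33,959.2707 = 6.22650 years.

6.2265 years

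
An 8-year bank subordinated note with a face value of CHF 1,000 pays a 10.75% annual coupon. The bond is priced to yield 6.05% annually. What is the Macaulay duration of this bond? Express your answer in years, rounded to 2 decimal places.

6.04 years

Periodic yield y = 0.0605. Discount each cash flow and weight by its year:
  t   CF        PV=CF/(1+0.0605)^t    t·PV
  1       107.50       101.3673       101.3673
  2       107.50        95.5844       191.1688
  3       107.50        90.1315       270.3944
  4       107.50        84.9896       339.9584
  5       107.50        80.1411       400.7053
  6       107.50        75.5691       453.4148
  7       107.50        71.2580       498.8061
  8     1,107.50       692.2426     5,537.9412
  Σ                  1,291.2836     7,793.7563
Price P = Σ PV = 1,291.2836.
Macaulay duration = Σ(t·PV) / P = 7,793.7563 / 1,291.2836 = 6.03567 years.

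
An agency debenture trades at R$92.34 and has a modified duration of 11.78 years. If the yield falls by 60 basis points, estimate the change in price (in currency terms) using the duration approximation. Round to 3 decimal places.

Duration approximation: ΔP/P ≈ -D_mod · Δy = -11.78 × (-0.006) = +0.070680.
ΔP ≈ 92.34 × (+0.070680) = +6.5265912.

+R$6.527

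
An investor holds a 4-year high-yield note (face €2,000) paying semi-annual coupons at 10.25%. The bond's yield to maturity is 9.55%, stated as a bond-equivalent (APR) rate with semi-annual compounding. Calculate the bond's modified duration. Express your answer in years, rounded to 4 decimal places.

3.2337 years

Periodic yield y = 0.04775. First find Macaulay duration:
  t   CF        PV=CF/(1+0.04775)^t    t·PV
  1       102.50        97.8287        97.8287
  2       102.50        93.3703       186.7405
  3       102.50        89.1150       267.3450
  4       102.50        85.0537       340.2148
  5       102.50        81.1775       405.8874
  6       102.50        77.4779       464.8674
  7       102.50        73.9469       517.6285
  8     2,102.50     1,447.6869    11,581.4953
  Σ                  2,045.6569    13,862.0076
P = 2,045.6569; Macaulay duration = 13,862.0076 / 2,045.6569 = 6.77631 half-year periods = 3.38816 years.
Modified duration = D_Mac / (1 + y) = 3.38816 / 1.04775 = 3.23374 years.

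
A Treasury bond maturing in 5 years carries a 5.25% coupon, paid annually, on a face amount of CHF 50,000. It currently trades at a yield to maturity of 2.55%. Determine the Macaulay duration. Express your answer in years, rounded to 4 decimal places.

Periodic yield y = 0.0255. Discount each cash flow and weight by its year:
  t   CF        PV=CF/(1+0.0255)^t    t·PV
  1     2,625.00     2,559.7270     2,559.7270
  2     2,625.00     2,496.0770     4,992.1540
  3     2,625.00     2,434.0098     7,302.0293
  4     2,625.00     2,373.4859     9,493.9434
  5    52,625.00    46,399.5518   231,997.7589
  Σ                 56,262.8514   256,345.6126
Price P = Σ PV = 56,262.8514.
Macaulay duration = Σ(t·PV) / P = 256,345.6126 / 56,262.8514 = 4.55621 years.

4.5562 years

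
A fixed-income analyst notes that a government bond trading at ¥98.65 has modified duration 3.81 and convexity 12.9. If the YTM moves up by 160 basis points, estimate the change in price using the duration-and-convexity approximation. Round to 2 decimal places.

-¥5.85

Duration effect: -D_mod·Δy = -3.81 × (+0.016) = -0.060960
Convexity effect: ½·C·(Δy)² = 0.5 × 12.9 × (0.016)² = +0.0016512
ΔP/P ≈ -0.060960 + 0.0016512 = -0.0593088
ΔP ≈ 98.65 × (-0.0593088) = -5.85081312.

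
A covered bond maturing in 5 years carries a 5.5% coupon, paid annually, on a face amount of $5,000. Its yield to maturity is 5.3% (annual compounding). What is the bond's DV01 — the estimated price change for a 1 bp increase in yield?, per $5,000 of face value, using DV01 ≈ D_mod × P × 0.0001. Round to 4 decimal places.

Periodic yield y = 0.053.
  t   CF        PV=CF/(1+0.053)^t    t·PV
  1       275.00       261.1586       261.1586
  2       275.00       248.0139       496.0277
  3       275.00       235.5307       706.5922
  4       275.00       223.6759       894.7036
  5     5,275.00     4,074.5590    20,372.7949
  Σ                  5,042.9381    22,731.2770
P = 5,042.9381; D_Mac = 4.50755 yrs; D_mod = 4.28067 yrs.
DV01 ≈ 4.28067 × 5,042.9381 × 0.0001 = 2.158716.

$2.1587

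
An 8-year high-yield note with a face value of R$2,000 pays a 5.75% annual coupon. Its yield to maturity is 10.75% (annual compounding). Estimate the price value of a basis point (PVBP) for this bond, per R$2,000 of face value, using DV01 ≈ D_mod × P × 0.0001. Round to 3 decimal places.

Periodic yield y = 0.1075.
  t   CF        PV=CF/(1+0.1075)^t    t·PV
  1       115.00       103.8375       103.8375
  2       115.00        93.7584       187.5169
  3       115.00        84.6577       253.9732
  4       115.00        76.4404       305.7616
  5       115.00        69.0207       345.1033
  6       115.00        62.3211       373.9269
  7       115.00        56.2719       393.9034
  8     2,115.00       934.4595     7,475.6762
  Σ                  1,480.7673     9,439.6989
P = 1,480.7673; D_Mac = 6.37487 yrs; D_mod = 5.75609 yrs.
DV01 ≈ 5.75609 × 1,480.7673 × 0.0001 = 0.852343.

R$0.852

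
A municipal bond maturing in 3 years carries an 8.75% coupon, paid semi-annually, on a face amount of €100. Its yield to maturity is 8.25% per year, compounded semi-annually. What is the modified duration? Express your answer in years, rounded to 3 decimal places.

Periodic yield y = 0.04125. First find Macaulay duration:
  t   CF        PV=CF/(1+0.04125)^t    t·PV
  1        4.375         4.2017         4.2017
  2        4.375         4.0352         8.0705
  3        4.375         3.8754        11.6261
  4        4.375         3.7218        14.8874
  5        4.375         3.5744        17.8720
  6      104.375        81.8967       491.3802
  Σ                    101.3052       548.0378
P = 101.3052; Macaulay duration = 548.0378 / 101.3052 = 5.40977 half-year periods = 2.70488 years.
Modified duration = D_Mac / (1 + y) = 2.70488 / 1.04125 = 2.59773 years.

2.598 years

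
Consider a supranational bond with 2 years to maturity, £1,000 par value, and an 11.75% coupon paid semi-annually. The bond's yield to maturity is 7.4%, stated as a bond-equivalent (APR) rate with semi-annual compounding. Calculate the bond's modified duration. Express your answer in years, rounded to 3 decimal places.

1.780 years

Periodic yield y = 0.037. First find Macaulay duration:
  t   CF        PV=CF/(1+0.037)^t    t·PV
  1        58.75        56.6538        56.6538
  2        58.75        54.6324       109.2648
  3        58.75        52.6831       158.0494
  4     1,058.75       915.5423     3,662.1691
  Σ                  1,079.5116     3,986.1371
P = 1,079.5116; Macaulay duration = 3,986.1371 / 1,079.5116 = 3.69254 half-year periods = 1.84627 years.
Modified duration = D_Mac / (1 + y) = 1.84627 / 1.037 = 1.78039 years.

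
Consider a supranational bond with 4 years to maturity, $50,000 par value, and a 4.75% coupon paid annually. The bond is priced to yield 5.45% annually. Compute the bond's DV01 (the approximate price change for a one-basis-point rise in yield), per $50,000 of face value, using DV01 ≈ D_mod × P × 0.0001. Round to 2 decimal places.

$17.26

Periodic yield y = 0.0545.
  t   CF        PV=CF/(1+0.0545)^t    t·PV
  1     2,375.00     2,252.2523     2,252.2523
  2     2,375.00     2,135.8485     4,271.6970
  3     2,375.00     2,025.4609     6,076.3827
  4    52,375.00    42,358.2198   169,432.8792
  Σ                 48,771.7815   182,033.2112
P = 48,771.7815; D_Mac = 3.73235 yrs; D_mod = 3.53945 yrs.
DV01 ≈ 3.53945 × 48,771.7815 × 0.0001 = 17.262514.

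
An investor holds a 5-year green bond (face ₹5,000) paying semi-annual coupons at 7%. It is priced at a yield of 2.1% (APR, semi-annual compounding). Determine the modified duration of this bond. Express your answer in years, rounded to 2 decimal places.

Periodic yield y = 0.0105. First find Macaulay duration:
  t   CF        PV=CF/(1+0.0105)^t    t·PV
  1       175.00       173.1816       173.1816
  2       175.00       171.3821       342.7642
  3       175.00       169.6013       508.8038
  4       175.00       167.8390       671.3558
  5       175.00       166.0950       830.4748
  6       175.00       164.3691       986.2145
  7       175.00       162.6611     1,138.6280
  8       175.00       160.9709     1,287.7676
  9       175.00       159.2983     1,433.6849
  10    5,175.00     4,661.7306    46,617.3064
  Σ                  6,157.1290    53,990.1816
P = 6,157.1290; Macaulay duration = 53,990.1816 / 6,157.1290 = 8.76873 half-year periods = 4.38436 years.
Modified duration = D_Mac / (1 + y) = 4.38436 / 1.0105 = 4.33881 years.

4.34 years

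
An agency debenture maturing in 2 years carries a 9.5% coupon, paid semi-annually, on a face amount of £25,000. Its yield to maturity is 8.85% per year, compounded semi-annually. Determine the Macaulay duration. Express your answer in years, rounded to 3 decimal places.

1.869 years

Periodic yield y = 0.04425. Discount each cash flow and weight by its period:
  t   CF        PV=CF/(1+0.04425)^t    t·PV
  1     1,187.50     1,137.1798     1,137.1798
  2     1,187.50     1,088.9919     2,177.9838
  3     1,187.50     1,042.8460     3,128.5379
  4    26,187.50    22,022.9810    88,091.9241
  Σ                 25,291.9987    94,535.6256
Price P = Σ PV = 25,291.9987.
Macaulay duration = Σ(t·PV) / P = 94,535.6256 / 25,291.9987 = 3.73777 half-year periods.
In years: 3.73777 / 2 = 1.86888 years.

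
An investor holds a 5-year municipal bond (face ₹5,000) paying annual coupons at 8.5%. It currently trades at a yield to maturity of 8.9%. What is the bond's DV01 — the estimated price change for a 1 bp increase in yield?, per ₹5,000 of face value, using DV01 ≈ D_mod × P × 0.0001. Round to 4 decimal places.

₹1.9296

Periodic yield y = 0.089.
  t   CF        PV=CF/(1+0.089)^t    t·PV
  1       425.00       390.2663       390.2663
  2       425.00       358.3713       716.7425
  3       425.00       329.0829       987.2486
  4       425.00       302.1881     1,208.7525
  5     5,425.00     3,542.0961    17,710.4807
  Σ                  4,922.0047    21,013.4907
P = 4,922.0047; D_Mac = 4.26930 yrs; D_mod = 3.92038 yrs.
DV01 ≈ 3.92038 × 4,922.0047 × 0.0001 = 1.929613.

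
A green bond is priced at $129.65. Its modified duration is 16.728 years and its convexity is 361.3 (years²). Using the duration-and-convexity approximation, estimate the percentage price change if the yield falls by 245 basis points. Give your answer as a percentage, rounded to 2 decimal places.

+51.83%

Duration effect: -D_mod·Δy = -16.728 × (-0.0245) = +0.409836
Convexity effect: ½·C·(Δy)² = 0.5 × 361.3 × (-0.0245)² = +0.1084351625
ΔP/P ≈ +0.409836 + 0.1084351625 = +0.5182711625
= +51.82711625%.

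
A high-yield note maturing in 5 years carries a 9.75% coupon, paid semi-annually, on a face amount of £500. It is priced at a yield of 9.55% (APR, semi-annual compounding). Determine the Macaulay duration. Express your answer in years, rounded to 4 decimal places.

4.0779 years

Periodic yield y = 0.04775. Discount each cash flow and weight by its period:
  t   CF        PV=CF/(1+0.04775)^t    t·PV
  1       24.375        23.2641        23.2641
  2       24.375        22.2039        44.4078
  3       24.375        21.1920        63.5760
  4       24.375        20.2262        80.9047
  5       24.375        19.3044        96.5220
  6       24.375        18.4246       110.5477
  7       24.375        17.5849       123.0946
  8       24.375        16.7835       134.2682
  9       24.375        16.0186       144.1677
  10     524.375       328.9011     3,289.0107
  Σ                    503.9034     4,109.7636
Price P = Σ PV = 503.9034.
Macaulay duration = Σ(t·PV) / P = 4,109.7636 / 503.9034 = 8.15586 half-year periods.
In years: 8.15586 / 2 = 4.07793 years.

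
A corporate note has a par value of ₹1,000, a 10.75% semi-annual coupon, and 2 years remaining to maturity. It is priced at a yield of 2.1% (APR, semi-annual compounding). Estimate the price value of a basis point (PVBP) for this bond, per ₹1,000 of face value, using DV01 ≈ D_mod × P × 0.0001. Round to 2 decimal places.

Periodic yield y = 0.0105.
  t   CF        PV=CF/(1+0.0105)^t    t·PV
  1        53.75        53.1915        53.1915
  2        53.75        52.6388       105.2776
  3        53.75        52.0918       156.2755
  4     1,053.75     1,010.6303     4,042.5212
  Σ                  1,168.5524     4,357.2657
P = 1,168.5524; D_Mac = 3.72877 half-year periods = 1.86439 yrs; D_mod = 1.84501 yrs.
DV01 ≈ 1.84501 × 1,168.5524 × 0.0001 = 0.215599.

₹0.22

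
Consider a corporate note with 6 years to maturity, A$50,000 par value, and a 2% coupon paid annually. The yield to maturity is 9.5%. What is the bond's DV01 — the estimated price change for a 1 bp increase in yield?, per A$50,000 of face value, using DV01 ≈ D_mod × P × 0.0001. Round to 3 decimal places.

Periodic yield y = 0.095.
  t   CF        PV=CF/(1+0.095)^t    t·PV
  1     1,000.00       913.2420       913.2420
  2     1,000.00       834.0110     1,668.0219
  3     1,000.00       761.6539     2,284.9616
  4     1,000.00       695.5743     2,782.2972
  5     1,000.00       635.2277     3,176.1383
  6    51,000.00    29,585.9461   177,515.6763
  Σ                 33,425.6548   188,340.3373
P = 33,425.6548; D_Mac = 5.63460 yrs; D_mod = 5.14576 yrs.
DV01 ≈ 5.14576 × 33,425.6548 × 0.0001 = 17.200031.

A$17.200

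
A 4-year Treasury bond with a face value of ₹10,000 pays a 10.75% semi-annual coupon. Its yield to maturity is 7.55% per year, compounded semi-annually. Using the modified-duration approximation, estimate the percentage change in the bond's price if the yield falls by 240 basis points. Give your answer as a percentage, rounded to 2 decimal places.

+7.84%

Periodic yield y = 0.03775. Modified duration first:
  t   CF        PV=CF/(1+0.03775)^t    t·PV
  1       537.50       517.9475       517.9475
  2       537.50       499.1062       998.2124
  3       537.50       480.9503     1,442.8510
  4       537.50       463.4549     1,853.8197
  5       537.50       446.5959     2,232.9796
  6       537.50       430.3502     2,582.1012
  7       537.50       414.6955     2,902.8682
  8    10,537.50     7,834.2180    62,673.7438
  Σ                 11,087.3185    75,204.5236
P = 11,087.3185; D_Mac = 6.78293 half-year periods = 3.39147 yrs; D_mod = 3.39147/(1+0.03775) = 3.26810 yrs.
ΔP/P ≈ -D_mod · Δy = -3.26810 × (-0.024) = +0.078434 = +7.8434%.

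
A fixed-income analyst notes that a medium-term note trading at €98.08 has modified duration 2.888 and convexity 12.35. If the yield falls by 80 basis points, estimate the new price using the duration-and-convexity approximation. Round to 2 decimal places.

Duration effect: -D_mod·Δy = -2.888 × (-0.008) = +0.023104
Convexity effect: ½·C·(Δy)² = 0.5 × 12.35 × (-0.008)² = +0.0003952
ΔP/P ≈ +0.023104 + 0.0003952 = +0.0234992
New price ≈ 98.08 × (1 + 0.0234992) = 100.384801536.

€100.38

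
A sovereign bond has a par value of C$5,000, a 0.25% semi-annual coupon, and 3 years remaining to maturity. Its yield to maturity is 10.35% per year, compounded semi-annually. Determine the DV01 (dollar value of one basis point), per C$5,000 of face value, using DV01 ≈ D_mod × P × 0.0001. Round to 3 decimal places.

Periodic yield y = 0.05175.
  t   CF        PV=CF/(1+0.05175)^t    t·PV
  1         6.25         5.9425         5.9425
  2         6.25         5.6501        11.3002
  3         6.25         5.3721        16.1162
  4         6.25         5.1078        20.4310
  5         6.25         4.8564        24.2822
  6     5,006.25     3,698.6004    22,191.6022
  Σ                  3,725.5292    22,269.6743
P = 3,725.5292; D_Mac = 5.97759 half-year periods = 2.98879 yrs; D_mod = 2.84173 yrs.
DV01 ≈ 2.84173 × 3,725.5292 × 0.0001 = 1.058696.

C$1.059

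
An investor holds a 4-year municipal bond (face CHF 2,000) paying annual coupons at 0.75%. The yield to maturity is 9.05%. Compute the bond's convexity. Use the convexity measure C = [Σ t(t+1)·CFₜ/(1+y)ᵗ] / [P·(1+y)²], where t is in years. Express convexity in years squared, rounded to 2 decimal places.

With y = 0.0905:
  t   CF        PV=CF/(1+0.0905)^t    t·PV        t(t+1)·PV
  1        15.00        13.7552        13.7552          27.5103
  2        15.00        12.6136        25.2273          75.6818
  3        15.00        11.5668        34.7005         138.8019
  4     2,015.00     1,424.8606     5,699.4423      28,497.2116
  Σ                  1,462.7962     5,773.1252      28,739.2055
P = 1,462.7962.
Convexity = Σ t(t+1)·PV / [P·(1+y)²] = 28,739.2055 / (1,462.7962 × 1.189190) = 16.52112.

16.52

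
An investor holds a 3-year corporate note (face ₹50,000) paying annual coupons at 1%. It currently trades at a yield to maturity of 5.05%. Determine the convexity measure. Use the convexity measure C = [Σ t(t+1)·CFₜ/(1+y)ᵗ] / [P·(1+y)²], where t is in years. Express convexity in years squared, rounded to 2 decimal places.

10.72

With y = 0.0505:
  t   CF        PV=CF/(1+0.0505)^t    t·PV        t(t+1)·PV
  1       500.00       475.9638       475.9638         951.9277
  2       500.00       453.0831       906.1663       2,718.4988
  3    50,500.00    43,561.5383   130,684.6150     522,738.4598
  Σ                 44,490.5853   132,066.7450     526,408.8862
P = 44,490.5853.
Convexity = Σ t(t+1)·PV / [P·(1+y)²] = 526,408.8862 / (44,490.5853 × 1.103550) = 10.72168.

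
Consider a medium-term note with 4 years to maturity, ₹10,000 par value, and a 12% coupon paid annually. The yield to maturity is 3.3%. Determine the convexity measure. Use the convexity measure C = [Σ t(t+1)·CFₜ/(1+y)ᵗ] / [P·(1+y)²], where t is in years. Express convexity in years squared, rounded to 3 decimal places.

With y = 0.033:
  t   CF        PV=CF/(1+0.033)^t    t·PV        t(t+1)·PV
  1     1,200.00     1,161.6651     1,161.6651       2,323.3301
  2     1,200.00     1,124.5547     2,249.1095       6,747.3285
  3     1,200.00     1,088.6300     3,265.8899      13,063.5595
  4    11,200.00     9,835.9596    39,343.8384     196,719.1922
  Σ                 13,210.8094    46,020.5029     218,853.4102
P = 13,210.8094.
Convexity = Σ t(t+1)·PV / [P·(1+y)²] = 218,853.4102 / (13,210.8094 × 1.067089) = 15.52470.

15.525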